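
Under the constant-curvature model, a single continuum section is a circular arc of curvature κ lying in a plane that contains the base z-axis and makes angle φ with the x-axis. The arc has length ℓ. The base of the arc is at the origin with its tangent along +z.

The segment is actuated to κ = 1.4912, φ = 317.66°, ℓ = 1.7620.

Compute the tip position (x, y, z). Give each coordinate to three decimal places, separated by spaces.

θ = κ·ℓ = 1.4912 × 1.7620 = 2.62749 rad
ρ = (1 − cos θ)/κ = (1 − -0.87074)/1.4912 = 1.25452
z = sin θ / κ = 0.49175/1.4912 = 0.32977
x = ρ cos φ = 1.25452 × cos(317.66°) = 0.92729
y = ρ sin φ = 1.25452 × sin(317.66°) = -0.84495

0.927 -0.845 0.330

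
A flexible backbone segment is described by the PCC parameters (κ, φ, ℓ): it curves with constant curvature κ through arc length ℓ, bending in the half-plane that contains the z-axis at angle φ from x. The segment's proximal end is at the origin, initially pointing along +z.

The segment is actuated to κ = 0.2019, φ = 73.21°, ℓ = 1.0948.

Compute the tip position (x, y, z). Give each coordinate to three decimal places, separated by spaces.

θ = κ·ℓ = 0.2019 × 1.0948 = 0.22104 rad
ρ = (1 − cos θ)/κ = (1 − 0.97567)/0.2019 = 0.12051
z = sin θ / κ = 0.21924/0.2019 = 1.08591
x = ρ cos φ = 0.12051 × cos(73.21°) = 0.03481
y = ρ sin φ = 0.12051 × sin(73.21°) = 0.11537

0.035 0.115 1.086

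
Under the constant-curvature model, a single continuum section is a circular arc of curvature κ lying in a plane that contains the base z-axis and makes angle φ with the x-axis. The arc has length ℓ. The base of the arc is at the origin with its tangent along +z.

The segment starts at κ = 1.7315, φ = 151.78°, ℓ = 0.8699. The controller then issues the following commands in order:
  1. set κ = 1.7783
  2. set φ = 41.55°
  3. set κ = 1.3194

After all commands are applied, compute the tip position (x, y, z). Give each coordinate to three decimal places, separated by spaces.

0.334 0.296 0.691

initial: κ=1.7315, φ=151.78°, ℓ=0.8699
cmd 1: set κ=1.7783 → (κ,φ,ℓ)=(1.7783,151.78°,0.8699) → tip=(-0.4837,0.2596,0.5622)
cmd 2: set φ=41.55° → (κ,φ,ℓ)=(1.7783,41.55°,0.8699) → tip=(0.4108,0.3641,0.5622)
cmd 3: set κ=1.3194 → (κ,φ,ℓ)=(1.3194,41.55°,0.8699) → tip=(0.3343,0.2963,0.6911)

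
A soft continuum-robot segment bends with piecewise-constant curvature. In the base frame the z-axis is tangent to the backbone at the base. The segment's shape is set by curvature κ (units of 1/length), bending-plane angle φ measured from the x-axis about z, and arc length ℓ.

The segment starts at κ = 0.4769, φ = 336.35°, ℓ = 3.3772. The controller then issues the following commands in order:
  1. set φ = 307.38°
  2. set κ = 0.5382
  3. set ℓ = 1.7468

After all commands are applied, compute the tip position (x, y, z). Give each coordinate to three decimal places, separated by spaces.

0.463 -0.606 1.501

initial: κ=0.4769, φ=336.35°, ℓ=3.3772
cmd 1: set φ=307.38° → (κ,φ,ℓ)=(0.4769,307.38°,3.3772) → tip=(1.3237,-1.7325,2.0952)
cmd 2: set κ=0.5382 → (κ,φ,ℓ)=(0.5382,307.38°,3.3772) → tip=(1.4036,-1.8372,1.8017)
cmd 3: set ℓ=1.7468 → (κ,φ,ℓ)=(0.5382,307.38°,1.7468) → tip=(0.4628,-0.6058,1.5006)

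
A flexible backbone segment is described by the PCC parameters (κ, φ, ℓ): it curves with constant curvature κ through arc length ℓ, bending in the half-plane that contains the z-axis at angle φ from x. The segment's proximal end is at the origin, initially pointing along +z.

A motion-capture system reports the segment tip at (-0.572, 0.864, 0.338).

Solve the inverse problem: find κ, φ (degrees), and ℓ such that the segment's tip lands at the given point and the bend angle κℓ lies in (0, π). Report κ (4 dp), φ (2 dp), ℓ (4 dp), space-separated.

1.7445 123.51 1.4393

ρ = √(x²+y²) = √(-0.572² + 0.864²) = 1.03619
φ = atan2(y, x) mod 360° = atan2(0.864, -0.572) = 123.5060°
|p|² = ρ² + z² = 1.03619² + 0.338² = 1.18792
κ = 2ρ / |p|² = 2×1.03619 / 1.18792 = 1.74453
θ = 2·atan2(ρ, z) = 2·atan2(1.03619, 0.338) = 2.51097 rad
ℓ = θ/κ = 2.51097/1.74453 = 1.43934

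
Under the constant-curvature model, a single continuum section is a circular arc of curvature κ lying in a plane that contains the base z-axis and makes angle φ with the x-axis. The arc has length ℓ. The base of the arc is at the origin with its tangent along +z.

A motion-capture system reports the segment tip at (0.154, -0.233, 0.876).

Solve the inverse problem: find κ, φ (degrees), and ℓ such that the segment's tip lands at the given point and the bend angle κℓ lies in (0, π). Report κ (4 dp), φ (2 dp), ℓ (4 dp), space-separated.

ρ = √(x²+y²) = √(0.154² + -0.233²) = 0.27929
φ = atan2(y, x) mod 360° = atan2(-0.233, 0.154) = 303.4625°
|p|² = ρ² + z² = 0.27929² + 0.876² = 0.84538
κ = 2ρ / |p|² = 2×0.27929 / 0.84538 = 0.66075
θ = 2·atan2(ρ, z) = 2·atan2(0.27929, 0.876) = 0.61728 rad
ℓ = θ/κ = 0.61728/0.66075 = 0.93421

0.6608 303.46 0.9342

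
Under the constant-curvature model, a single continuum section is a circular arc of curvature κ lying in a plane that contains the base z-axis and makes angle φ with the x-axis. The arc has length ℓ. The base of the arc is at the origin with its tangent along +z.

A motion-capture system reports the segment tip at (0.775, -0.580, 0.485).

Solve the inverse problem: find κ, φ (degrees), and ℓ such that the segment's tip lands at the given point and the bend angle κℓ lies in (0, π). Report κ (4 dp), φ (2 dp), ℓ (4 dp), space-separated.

ρ = √(x²+y²) = √(0.775² + -0.580²) = 0.96800
φ = atan2(y, x) mod 360° = atan2(-0.580, 0.775) = 323.1893°
|p|² = ρ² + z² = 0.96800² + 0.485² = 1.17225
κ = 2ρ / |p|² = 2×0.96800 / 1.17225 = 1.65153
θ = 2·atan2(ρ, z) = 2·atan2(0.96800, 0.485) = 2.21265 rad
ℓ = θ/κ = 2.21265/1.65153 = 1.33976

1.6515 323.19 1.3398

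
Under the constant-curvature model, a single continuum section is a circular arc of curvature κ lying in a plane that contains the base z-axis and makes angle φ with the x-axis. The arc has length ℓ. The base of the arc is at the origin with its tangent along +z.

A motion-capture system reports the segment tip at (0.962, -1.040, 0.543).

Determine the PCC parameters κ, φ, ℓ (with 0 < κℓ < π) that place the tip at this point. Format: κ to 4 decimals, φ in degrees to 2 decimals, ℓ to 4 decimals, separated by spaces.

1.2309 312.77 1.9576

ρ = √(x²+y²) = √(0.962² + -1.040²) = 1.41670
φ = atan2(y, x) mod 360° = atan2(-1.040, 0.962) = 312.7688°
|p|² = ρ² + z² = 1.41670² + 0.543² = 2.30189
κ = 2ρ / |p|² = 2×1.41670 / 2.30189 = 1.23090
θ = 2·atan2(ρ, z) = 2·atan2(1.41670, 0.543) = 2.40956 rad
ℓ = θ/κ = 2.40956/1.23090 = 1.95756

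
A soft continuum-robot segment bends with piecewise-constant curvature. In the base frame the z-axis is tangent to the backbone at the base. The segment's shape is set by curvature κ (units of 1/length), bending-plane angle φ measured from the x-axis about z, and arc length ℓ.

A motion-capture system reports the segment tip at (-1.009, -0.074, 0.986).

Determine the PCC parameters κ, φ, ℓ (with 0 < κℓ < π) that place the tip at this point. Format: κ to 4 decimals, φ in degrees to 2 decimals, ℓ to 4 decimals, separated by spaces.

ρ = √(x²+y²) = √(-1.009² + -0.074²) = 1.01171
φ = atan2(y, x) mod 360° = atan2(-0.074, -1.009) = 184.1946°
|p|² = ρ² + z² = 1.01171² + 0.986² = 1.99575
κ = 2ρ / |p|² = 2×1.01171 / 1.99575 = 1.01386
θ = 2·atan2(ρ, z) = 2·atan2(1.01171, 0.986) = 1.59653 rad
ℓ = θ/κ = 1.59653/1.01386 = 1.57470

1.0139 184.19 1.5747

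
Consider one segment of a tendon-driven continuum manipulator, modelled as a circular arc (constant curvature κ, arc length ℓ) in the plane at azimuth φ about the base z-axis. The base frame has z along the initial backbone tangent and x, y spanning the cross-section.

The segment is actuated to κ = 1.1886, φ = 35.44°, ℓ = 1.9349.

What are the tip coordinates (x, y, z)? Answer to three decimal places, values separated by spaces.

θ = κ·ℓ = 1.1886 × 1.9349 = 2.29982 rad
ρ = (1 − cos θ)/κ = (1 − -0.66614)/1.1886 = 1.40177
z = sin θ / κ = 0.74582/1.1886 = 0.62748
x = ρ cos φ = 1.40177 × cos(35.44°) = 1.14205
y = ρ sin φ = 1.40177 × sin(35.44°) = 0.81282

1.142 0.813 0.627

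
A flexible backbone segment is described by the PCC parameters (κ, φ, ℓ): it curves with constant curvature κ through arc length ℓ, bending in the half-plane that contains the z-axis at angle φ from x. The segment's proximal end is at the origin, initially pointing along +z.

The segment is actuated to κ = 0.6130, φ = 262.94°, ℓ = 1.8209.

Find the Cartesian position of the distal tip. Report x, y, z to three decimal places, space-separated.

θ = κ·ℓ = 0.6130 × 1.8209 = 1.11621 rad
ρ = (1 − cos θ)/κ = (1 − 0.43909)/0.6130 = 0.91503
z = sin θ / κ = 0.89844/0.6130 = 1.46565
x = ρ cos φ = 0.91503 × cos(262.94°) = -0.11246
y = ρ sin φ = 0.91503 × sin(262.94°) = -0.90809

-0.112 -0.908 1.466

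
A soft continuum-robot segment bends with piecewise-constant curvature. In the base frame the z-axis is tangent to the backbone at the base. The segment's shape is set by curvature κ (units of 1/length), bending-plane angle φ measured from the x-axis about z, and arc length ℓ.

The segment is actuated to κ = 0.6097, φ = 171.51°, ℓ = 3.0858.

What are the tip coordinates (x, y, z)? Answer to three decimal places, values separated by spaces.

-2.118 0.316 1.562

θ = κ·ℓ = 0.6097 × 3.0858 = 1.88141 rad
ρ = (1 − cos θ)/κ = (1 − -0.30565)/0.6097 = 2.14146
z = sin θ / κ = 0.95215/0.6097 = 1.56166
x = ρ cos φ = 2.14146 × cos(171.51°) = -2.11799
y = ρ sin φ = 2.14146 × sin(171.51°) = 0.31616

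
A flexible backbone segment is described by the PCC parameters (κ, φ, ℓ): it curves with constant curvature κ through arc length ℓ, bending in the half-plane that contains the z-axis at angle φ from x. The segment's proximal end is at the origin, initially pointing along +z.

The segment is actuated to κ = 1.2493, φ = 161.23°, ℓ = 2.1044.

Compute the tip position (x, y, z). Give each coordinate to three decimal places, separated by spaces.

θ = κ·ℓ = 1.2493 × 2.1044 = 2.62903 rad
ρ = (1 − cos θ)/κ = (1 − -0.87149)/1.2493 = 1.49803
z = sin θ / κ = 0.49041/1.2493 = 0.39255
x = ρ cos φ = 1.49803 × cos(161.23°) = -1.41836
y = ρ sin φ = 1.49803 × sin(161.23°) = 0.48202

-1.418 0.482 0.393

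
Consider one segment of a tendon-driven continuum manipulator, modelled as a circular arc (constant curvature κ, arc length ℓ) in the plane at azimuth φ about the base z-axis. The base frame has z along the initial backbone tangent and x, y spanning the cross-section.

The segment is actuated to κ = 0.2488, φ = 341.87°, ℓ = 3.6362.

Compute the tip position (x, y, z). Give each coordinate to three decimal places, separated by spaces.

1.459 -0.478 3.160

θ = κ·ℓ = 0.2488 × 3.6362 = 0.90469 rad
ρ = (1 − cos θ)/κ = (1 − 0.61793)/0.2488 = 1.53564
z = sin θ / κ = 0.78623/0.2488 = 3.16009
x = ρ cos φ = 1.53564 × cos(341.87°) = 1.45940
y = ρ sin φ = 1.53564 × sin(341.87°) = -0.47785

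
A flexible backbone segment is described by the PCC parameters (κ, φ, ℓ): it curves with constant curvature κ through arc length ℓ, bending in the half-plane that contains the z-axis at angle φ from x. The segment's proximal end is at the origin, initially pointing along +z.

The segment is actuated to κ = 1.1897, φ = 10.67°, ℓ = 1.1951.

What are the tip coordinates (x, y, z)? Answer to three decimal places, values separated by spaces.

0.703 0.133 0.831

θ = κ·ℓ = 1.1897 × 1.1951 = 1.42181 rad
ρ = (1 − cos θ)/κ = (1 − 0.14844)/1.1897 = 0.71578
z = sin θ / κ = 0.98892/1.1897 = 0.83124
x = ρ cos φ = 0.71578 × cos(10.67°) = 0.70341
y = ρ sin φ = 0.71578 × sin(10.67°) = 0.13253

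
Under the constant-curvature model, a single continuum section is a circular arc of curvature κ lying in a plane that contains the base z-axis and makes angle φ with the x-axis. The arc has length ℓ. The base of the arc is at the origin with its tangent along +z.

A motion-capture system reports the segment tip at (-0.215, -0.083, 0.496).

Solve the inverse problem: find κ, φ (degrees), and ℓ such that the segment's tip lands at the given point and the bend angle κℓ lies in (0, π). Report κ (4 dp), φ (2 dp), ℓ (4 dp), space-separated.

ρ = √(x²+y²) = √(-0.215² + -0.083²) = 0.23046
φ = atan2(y, x) mod 360° = atan2(-0.083, -0.215) = 201.1089°
|p|² = ρ² + z² = 0.23046² + 0.496² = 0.29913
κ = 2ρ / |p|² = 2×0.23046 / 0.29913 = 1.54090
θ = 2·atan2(ρ, z) = 2·atan2(0.23046, 0.496) = 0.86993 rad
ℓ = θ/κ = 0.86993/1.54090 = 0.56456

1.5409 201.11 0.5646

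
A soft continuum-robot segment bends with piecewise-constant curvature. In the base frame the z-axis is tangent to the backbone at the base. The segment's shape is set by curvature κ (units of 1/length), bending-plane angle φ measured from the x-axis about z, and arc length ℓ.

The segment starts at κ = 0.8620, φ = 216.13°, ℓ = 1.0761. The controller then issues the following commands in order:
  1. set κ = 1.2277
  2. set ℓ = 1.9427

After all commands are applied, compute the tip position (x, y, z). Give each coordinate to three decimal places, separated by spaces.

initial: κ=0.8620, φ=216.13°, ℓ=1.0761
cmd 1: set κ=1.2277 → (κ,φ,ℓ)=(1.2277,216.13°,1.0761) → tip=(-0.4953,-0.3616,0.7893)
cmd 2: set ℓ=1.9427 → (κ,φ,ℓ)=(1.2277,216.13°,1.9427) → tip=(-1.1363,-0.8295,0.5591)

-1.136 -0.830 0.559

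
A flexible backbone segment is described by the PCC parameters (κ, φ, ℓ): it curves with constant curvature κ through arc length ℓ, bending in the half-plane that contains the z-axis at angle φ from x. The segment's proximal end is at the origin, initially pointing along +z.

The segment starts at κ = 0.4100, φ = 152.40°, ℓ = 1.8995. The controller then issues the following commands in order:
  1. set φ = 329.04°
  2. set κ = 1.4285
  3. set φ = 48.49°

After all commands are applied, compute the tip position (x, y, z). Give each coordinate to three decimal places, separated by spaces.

0.886 1.001 0.291

initial: κ=0.4100, φ=152.40°, ℓ=1.8995
cmd 1: set φ=329.04° → (κ,φ,ℓ)=(0.4100,329.04°,1.8995) → tip=(0.6029,-0.3617,1.7132)
cmd 2: set κ=1.4285 → (κ,φ,ℓ)=(1.4285,329.04°,1.8995) → tip=(1.1464,-0.6877,0.2907)
cmd 3: set φ=48.49° → (κ,φ,ℓ)=(1.4285,48.49°,1.8995) → tip=(0.8860,1.0011,0.2907)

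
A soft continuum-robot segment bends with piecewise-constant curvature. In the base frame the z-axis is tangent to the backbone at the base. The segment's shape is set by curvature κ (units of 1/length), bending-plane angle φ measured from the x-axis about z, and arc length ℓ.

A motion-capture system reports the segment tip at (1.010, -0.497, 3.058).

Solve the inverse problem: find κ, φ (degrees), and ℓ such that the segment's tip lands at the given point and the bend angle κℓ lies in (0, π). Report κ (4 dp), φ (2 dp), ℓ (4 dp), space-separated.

0.2120 333.80 3.3272

ρ = √(x²+y²) = √(1.010² + -0.497²) = 1.12566
φ = atan2(y, x) mod 360° = atan2(-0.497, 1.010) = 333.7992°
|p|² = ρ² + z² = 1.12566² + 3.058² = 10.61847
κ = 2ρ / |p|² = 2×1.12566 / 10.61847 = 0.21202
θ = 2·atan2(ρ, z) = 2·atan2(1.12566, 3.058) = 0.70542 rad
ℓ = θ/κ = 0.70542/0.21202 = 3.32716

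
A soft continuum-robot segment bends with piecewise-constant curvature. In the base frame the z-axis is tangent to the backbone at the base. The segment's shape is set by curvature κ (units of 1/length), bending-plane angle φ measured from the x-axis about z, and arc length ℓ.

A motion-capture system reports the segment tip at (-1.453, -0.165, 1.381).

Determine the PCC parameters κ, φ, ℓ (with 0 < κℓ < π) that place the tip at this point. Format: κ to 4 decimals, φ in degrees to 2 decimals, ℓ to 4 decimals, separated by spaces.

0.7229 186.48 2.2519

ρ = √(x²+y²) = √(-1.453² + -0.165²) = 1.46234
φ = atan2(y, x) mod 360° = atan2(-0.165, -1.453) = 186.4786°
|p|² = ρ² + z² = 1.46234² + 1.381² = 4.04560
κ = 2ρ / |p|² = 2×1.46234 / 4.04560 = 0.72293
θ = 2·atan2(ρ, z) = 2·atan2(1.46234, 1.381) = 1.62799 rad
ℓ = θ/κ = 1.62799/0.72293 = 2.25194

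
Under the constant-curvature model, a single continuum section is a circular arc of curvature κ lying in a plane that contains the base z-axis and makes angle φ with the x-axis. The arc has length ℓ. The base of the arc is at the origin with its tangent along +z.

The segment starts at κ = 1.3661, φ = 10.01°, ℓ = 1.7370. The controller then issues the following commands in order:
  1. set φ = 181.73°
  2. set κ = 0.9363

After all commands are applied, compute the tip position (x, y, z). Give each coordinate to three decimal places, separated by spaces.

-1.127 -0.034 1.066

initial: κ=1.3661, φ=10.01°, ℓ=1.7370
cmd 1: set φ=181.73° → (κ,φ,ℓ)=(1.3661,181.73°,1.7370) → tip=(-1.2576,-0.0380,0.5089)
cmd 2: set κ=0.9363 → (κ,φ,ℓ)=(0.9363,181.73°,1.7370) → tip=(-1.1268,-0.0340,1.0664)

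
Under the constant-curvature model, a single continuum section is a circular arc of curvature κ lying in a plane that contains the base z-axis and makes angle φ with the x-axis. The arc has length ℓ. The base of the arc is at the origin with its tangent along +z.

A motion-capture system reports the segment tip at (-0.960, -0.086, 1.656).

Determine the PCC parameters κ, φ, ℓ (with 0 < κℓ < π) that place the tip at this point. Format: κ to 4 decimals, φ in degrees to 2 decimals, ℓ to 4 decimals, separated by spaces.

0.5251 185.12 2.0078

ρ = √(x²+y²) = √(-0.960² + -0.086²) = 0.96384
φ = atan2(y, x) mod 360° = atan2(-0.086, -0.960) = 185.1191°
|p|² = ρ² + z² = 0.96384² + 1.656² = 3.67133
κ = 2ρ / |p|² = 2×0.96384 / 3.67133 = 0.52507
θ = 2·atan2(ρ, z) = 2·atan2(0.96384, 1.656) = 1.05421 rad
ℓ = θ/κ = 1.05421/0.52507 = 2.00776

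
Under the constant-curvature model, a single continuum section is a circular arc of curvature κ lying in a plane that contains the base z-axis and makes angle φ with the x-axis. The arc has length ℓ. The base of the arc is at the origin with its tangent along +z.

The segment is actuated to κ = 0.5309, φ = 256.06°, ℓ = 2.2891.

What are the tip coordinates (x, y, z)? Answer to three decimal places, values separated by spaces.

θ = κ·ℓ = 0.5309 × 2.2891 = 1.21528 rad
ρ = (1 − cos θ)/κ = (1 − 0.34807)/0.5309 = 1.22797
z = sin θ / κ = 0.93747/0.5309 = 1.76581
x = ρ cos φ = 1.22797 × cos(256.06°) = -0.29582
y = ρ sin φ = 1.22797 × sin(256.06°) = -1.19180

-0.296 -1.192 1.766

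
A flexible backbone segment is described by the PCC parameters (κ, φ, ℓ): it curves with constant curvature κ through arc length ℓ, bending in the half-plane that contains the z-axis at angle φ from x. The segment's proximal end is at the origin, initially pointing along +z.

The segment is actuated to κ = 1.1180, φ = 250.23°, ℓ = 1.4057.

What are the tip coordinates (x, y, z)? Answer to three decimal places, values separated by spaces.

θ = κ·ℓ = 1.1180 × 1.4057 = 1.57157 rad
ρ = (1 − cos θ)/κ = (1 − -0.00078)/1.1180 = 0.89515
z = sin θ / κ = 1.00000/1.1180 = 0.89445
x = ρ cos φ = 0.89515 × cos(250.23°) = -0.30278
y = ρ sin φ = 0.89515 × sin(250.23°) = -0.84239

-0.303 -0.842 0.894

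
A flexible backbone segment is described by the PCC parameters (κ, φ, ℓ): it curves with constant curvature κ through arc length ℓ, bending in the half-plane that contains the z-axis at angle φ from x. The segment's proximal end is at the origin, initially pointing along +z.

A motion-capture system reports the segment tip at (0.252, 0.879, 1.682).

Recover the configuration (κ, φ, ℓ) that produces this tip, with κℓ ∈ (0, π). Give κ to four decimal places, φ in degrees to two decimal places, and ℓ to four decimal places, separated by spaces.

0.4990 74.00 1.9960

ρ = √(x²+y²) = √(0.252² + 0.879²) = 0.91441
φ = atan2(y, x) mod 360° = atan2(0.879, 0.252) = 74.0030°
|p|² = ρ² + z² = 0.91441² + 1.682² = 3.66527
κ = 2ρ / |p|² = 2×0.91441 / 3.66527 = 0.49896
θ = 2·atan2(ρ, z) = 2·atan2(0.91441, 1.682) = 0.99590 rad
ℓ = θ/κ = 0.99590/0.49896 = 1.99596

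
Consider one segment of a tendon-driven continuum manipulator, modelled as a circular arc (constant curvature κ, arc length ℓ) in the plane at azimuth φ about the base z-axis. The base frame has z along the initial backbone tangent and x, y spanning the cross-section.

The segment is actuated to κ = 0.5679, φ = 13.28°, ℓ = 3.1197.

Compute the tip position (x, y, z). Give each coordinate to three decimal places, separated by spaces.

θ = κ·ℓ = 0.5679 × 3.1197 = 1.77168 rad
ρ = (1 − cos θ)/κ = (1 − -0.19953)/0.5679 = 2.11223
z = sin θ / κ = 0.97989/0.5679 = 1.72546
x = ρ cos φ = 2.11223 × cos(13.28°) = 2.05574
y = ρ sin φ = 2.11223 × sin(13.28°) = 0.48520

2.056 0.485 1.725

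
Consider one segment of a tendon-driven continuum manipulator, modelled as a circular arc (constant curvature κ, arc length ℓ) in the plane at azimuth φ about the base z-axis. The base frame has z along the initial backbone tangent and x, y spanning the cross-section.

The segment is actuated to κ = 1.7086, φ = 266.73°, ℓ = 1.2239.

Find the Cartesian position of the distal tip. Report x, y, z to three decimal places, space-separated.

θ = κ·ℓ = 1.7086 × 1.2239 = 2.09116 rad
ρ = (1 − cos θ)/κ = (1 − -0.49719)/1.7086 = 0.87627
z = sin θ / κ = 0.86764/1.7086 = 0.50781
x = ρ cos φ = 0.87627 × cos(266.73°) = -0.04998
y = ρ sin φ = 0.87627 × sin(266.73°) = -0.87484

-0.050 -0.875 0.508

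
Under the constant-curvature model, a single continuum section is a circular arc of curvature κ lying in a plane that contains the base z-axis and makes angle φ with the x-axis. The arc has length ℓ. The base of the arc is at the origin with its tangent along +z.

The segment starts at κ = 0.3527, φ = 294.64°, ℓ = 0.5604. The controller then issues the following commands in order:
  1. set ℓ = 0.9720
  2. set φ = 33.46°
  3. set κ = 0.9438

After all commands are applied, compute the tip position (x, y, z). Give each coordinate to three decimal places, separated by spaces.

initial: κ=0.3527, φ=294.64°, ℓ=0.5604
cmd 1: set ℓ=0.9720 → (κ,φ,ℓ)=(0.3527,294.64°,0.9720) → tip=(0.0688,-0.1500,0.9531)
cmd 2: set φ=33.46° → (κ,φ,ℓ)=(0.3527,33.46°,0.9720) → tip=(0.1376,0.0910,0.9531)
cmd 3: set κ=0.9438 → (κ,φ,ℓ)=(0.9438,33.46°,0.9720) → tip=(0.3466,0.2291,0.8413)

0.347 0.229 0.841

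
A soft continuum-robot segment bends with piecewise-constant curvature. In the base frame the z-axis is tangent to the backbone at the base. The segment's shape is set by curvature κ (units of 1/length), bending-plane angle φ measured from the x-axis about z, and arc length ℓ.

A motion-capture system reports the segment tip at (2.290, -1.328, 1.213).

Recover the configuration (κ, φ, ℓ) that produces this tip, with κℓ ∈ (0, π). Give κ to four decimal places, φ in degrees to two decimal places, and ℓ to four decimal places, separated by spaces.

0.6244 329.89 3.6551

ρ = √(x²+y²) = √(2.290² + -1.328²) = 2.64720
φ = atan2(y, x) mod 360° = atan2(-1.328, 2.290) = 329.8900°
|p|² = ρ² + z² = 2.64720² + 1.213² = 8.47905
κ = 2ρ / |p|² = 2×2.64720 / 8.47905 = 0.62441
θ = 2·atan2(ρ, z) = 2·atan2(2.64720, 1.213) = 2.28226 rad
ℓ = θ/κ = 2.28226/0.62441 = 3.65506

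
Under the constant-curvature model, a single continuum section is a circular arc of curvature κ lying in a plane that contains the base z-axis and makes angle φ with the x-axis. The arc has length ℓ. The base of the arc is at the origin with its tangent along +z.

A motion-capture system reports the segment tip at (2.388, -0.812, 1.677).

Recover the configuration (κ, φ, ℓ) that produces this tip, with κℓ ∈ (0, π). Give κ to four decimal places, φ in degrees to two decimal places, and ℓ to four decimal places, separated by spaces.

ρ = √(x²+y²) = √(2.388² + -0.812²) = 2.52228
φ = atan2(y, x) mod 360° = atan2(-0.812, 2.388) = 341.2202°
|p|² = ρ² + z² = 2.52228² + 1.677² = 9.17422
κ = 2ρ / |p|² = 2×2.52228 / 9.17422 = 0.54986
θ = 2·atan2(ρ, z) = 2·atan2(2.52228, 1.677) = 1.96807 rad
ℓ = θ/κ = 1.96807/0.54986 = 3.57921

0.5499 341.22 3.5792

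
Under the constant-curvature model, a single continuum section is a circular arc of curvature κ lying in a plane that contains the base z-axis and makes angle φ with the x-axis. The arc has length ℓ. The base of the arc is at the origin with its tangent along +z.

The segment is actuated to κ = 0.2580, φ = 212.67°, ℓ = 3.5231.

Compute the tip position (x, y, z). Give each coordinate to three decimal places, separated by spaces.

θ = κ·ℓ = 0.2580 × 3.5231 = 0.90896 rad
ρ = (1 − cos θ)/κ = (1 − 0.61457)/0.2580 = 1.49393
z = sin θ / κ = 0.78886/0.2580 = 3.05762
x = ρ cos φ = 1.49393 × cos(212.67°) = -1.25758
y = ρ sin φ = 1.49393 × sin(212.67°) = -0.80642

-1.258 -0.806 3.058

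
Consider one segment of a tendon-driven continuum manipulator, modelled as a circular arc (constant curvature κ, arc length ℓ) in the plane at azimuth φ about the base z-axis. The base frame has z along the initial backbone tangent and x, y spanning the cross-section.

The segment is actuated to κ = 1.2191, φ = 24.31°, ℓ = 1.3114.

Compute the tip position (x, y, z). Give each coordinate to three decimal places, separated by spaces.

0.768 0.347 0.820

θ = κ·ℓ = 1.2191 × 1.3114 = 1.59873 rad
ρ = (1 − cos θ)/κ = (1 − -0.02793)/1.2191 = 0.84319
z = sin θ / κ = 0.99961/1.2191 = 0.81996
x = ρ cos φ = 0.84319 × cos(24.31°) = 0.76842
y = ρ sin φ = 0.84319 × sin(24.31°) = 0.34712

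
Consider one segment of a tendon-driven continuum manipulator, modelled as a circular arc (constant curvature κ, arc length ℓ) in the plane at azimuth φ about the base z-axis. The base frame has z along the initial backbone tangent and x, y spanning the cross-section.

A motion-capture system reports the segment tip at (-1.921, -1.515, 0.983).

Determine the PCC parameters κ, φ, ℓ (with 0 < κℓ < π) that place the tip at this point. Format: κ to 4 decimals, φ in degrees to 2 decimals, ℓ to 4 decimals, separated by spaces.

0.7039 218.26 3.3778

ρ = √(x²+y²) = √(-1.921² + -1.515²) = 2.44652
φ = atan2(y, x) mod 360° = atan2(-1.515, -1.921) = 218.2611°
|p|² = ρ² + z² = 2.44652² + 0.983² = 6.95176
κ = 2ρ / |p|² = 2×2.44652 / 6.95176 = 0.70386
θ = 2·atan2(ρ, z) = 2·atan2(2.44652, 0.983) = 2.37749 rad
ℓ = θ/κ = 2.37749/0.70386 = 3.37780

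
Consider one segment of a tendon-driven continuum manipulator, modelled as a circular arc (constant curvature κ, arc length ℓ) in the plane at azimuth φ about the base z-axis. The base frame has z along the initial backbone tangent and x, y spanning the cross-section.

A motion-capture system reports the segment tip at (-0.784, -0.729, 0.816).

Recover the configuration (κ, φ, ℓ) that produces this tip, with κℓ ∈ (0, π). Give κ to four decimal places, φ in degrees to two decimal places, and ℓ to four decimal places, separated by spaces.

1.1817 222.92 1.5563

ρ = √(x²+y²) = √(-0.784² + -0.729²) = 1.07056
φ = atan2(y, x) mod 360° = atan2(-0.729, -0.784) = 222.9181°
|p|² = ρ² + z² = 1.07056² + 0.816² = 1.81195
κ = 2ρ / |p|² = 2×1.07056 / 1.81195 = 1.18166
θ = 2·atan2(ρ, z) = 2·atan2(1.07056, 0.816) = 1.83904 rad
ℓ = θ/κ = 1.83904/1.18166 = 1.55632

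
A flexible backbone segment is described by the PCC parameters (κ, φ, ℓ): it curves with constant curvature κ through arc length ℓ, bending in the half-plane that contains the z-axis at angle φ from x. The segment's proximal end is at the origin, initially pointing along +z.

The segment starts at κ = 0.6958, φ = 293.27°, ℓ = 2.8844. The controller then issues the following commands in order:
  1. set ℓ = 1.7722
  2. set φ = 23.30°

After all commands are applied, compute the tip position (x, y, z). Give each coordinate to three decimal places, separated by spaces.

initial: κ=0.6958, φ=293.27°, ℓ=2.8844
cmd 1: set ℓ=1.7722 → (κ,φ,ℓ)=(0.6958,293.27°,1.7722) → tip=(0.3797,-0.8829,1.3560)
cmd 2: set φ=23.30° → (κ,φ,ℓ)=(0.6958,23.30°,1.7722) → tip=(0.8827,0.3801,1.3560)

0.883 0.380 1.356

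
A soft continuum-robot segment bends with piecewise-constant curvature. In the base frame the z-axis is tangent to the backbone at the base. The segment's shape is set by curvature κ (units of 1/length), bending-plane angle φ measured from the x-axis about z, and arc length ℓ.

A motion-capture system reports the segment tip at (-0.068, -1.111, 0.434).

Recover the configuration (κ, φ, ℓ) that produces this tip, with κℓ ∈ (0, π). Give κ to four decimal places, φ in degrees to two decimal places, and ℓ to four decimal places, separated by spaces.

1.5597 266.50 1.5375

ρ = √(x²+y²) = √(-0.068² + -1.111²) = 1.11308
φ = atan2(y, x) mod 360° = atan2(-1.111, -0.068) = 266.4975°
|p|² = ρ² + z² = 1.11308² + 0.434² = 1.42730
κ = 2ρ / |p|² = 2×1.11308 / 1.42730 = 1.55970
θ = 2·atan2(ρ, z) = 2·atan2(1.11308, 0.434) = 2.39804 rad
ℓ = θ/κ = 2.39804/1.55970 = 1.53750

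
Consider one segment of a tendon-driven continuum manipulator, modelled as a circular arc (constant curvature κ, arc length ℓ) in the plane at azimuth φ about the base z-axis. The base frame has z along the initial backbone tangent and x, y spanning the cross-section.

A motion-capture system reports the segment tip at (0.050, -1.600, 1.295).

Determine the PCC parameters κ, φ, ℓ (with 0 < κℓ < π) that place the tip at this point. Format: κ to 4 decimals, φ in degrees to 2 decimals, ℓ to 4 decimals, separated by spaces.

ρ = √(x²+y²) = √(0.050² + -1.600²) = 1.60078
φ = atan2(y, x) mod 360° = atan2(-1.600, 0.050) = 271.7899°
|p|² = ρ² + z² = 1.60078² + 1.295² = 4.23953
κ = 2ρ / |p|² = 2×1.60078 / 4.23953 = 0.75517
θ = 2·atan2(ρ, z) = 2·atan2(1.60078, 1.295) = 1.78121 rad
ℓ = θ/κ = 1.78121/0.75517 = 2.35868

0.7552 271.79 2.3587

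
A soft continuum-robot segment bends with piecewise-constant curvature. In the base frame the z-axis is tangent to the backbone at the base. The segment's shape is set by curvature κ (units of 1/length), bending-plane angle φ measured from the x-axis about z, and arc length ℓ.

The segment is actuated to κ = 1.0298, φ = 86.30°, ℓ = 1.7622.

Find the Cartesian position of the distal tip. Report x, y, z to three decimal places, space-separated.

0.078 1.203 0.942

θ = κ·ℓ = 1.0298 × 1.7622 = 1.81471 rad
ρ = (1 − cos θ)/κ = (1 − -0.24151)/1.0298 = 1.20558
z = sin θ / κ = 0.97040/1.0298 = 0.94232
x = ρ cos φ = 1.20558 × cos(86.30°) = 0.07780
y = ρ sin φ = 1.20558 × sin(86.30°) = 1.20307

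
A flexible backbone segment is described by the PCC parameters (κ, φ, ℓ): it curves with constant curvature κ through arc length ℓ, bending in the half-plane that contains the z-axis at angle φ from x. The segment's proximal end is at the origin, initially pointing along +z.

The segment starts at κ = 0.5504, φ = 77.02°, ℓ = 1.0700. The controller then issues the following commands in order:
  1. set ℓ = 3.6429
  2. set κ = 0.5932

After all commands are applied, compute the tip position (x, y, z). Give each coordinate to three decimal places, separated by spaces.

initial: κ=0.5504, φ=77.02°, ℓ=1.0700
cmd 1: set ℓ=3.6429 → (κ,φ,ℓ)=(0.5504,77.02°,3.6429) → tip=(0.5798,2.5153,1.6482)
cmd 2: set κ=0.5932 → (κ,φ,ℓ)=(0.5932,77.02°,3.6429) → tip=(0.5894,2.5569,1.4006)

0.589 2.557 1.401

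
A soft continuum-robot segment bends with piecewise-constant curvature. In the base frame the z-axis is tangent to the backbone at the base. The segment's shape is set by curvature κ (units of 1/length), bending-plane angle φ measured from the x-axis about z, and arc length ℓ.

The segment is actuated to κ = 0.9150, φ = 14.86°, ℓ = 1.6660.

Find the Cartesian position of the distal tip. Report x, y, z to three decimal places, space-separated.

θ = κ·ℓ = 0.9150 × 1.6660 = 1.52439 rad
ρ = (1 − cos θ)/κ = (1 − 0.04639)/0.9150 = 1.04220
z = sin θ / κ = 0.99892/0.9150 = 1.09172
x = ρ cos φ = 1.04220 × cos(14.86°) = 1.00734
y = ρ sin φ = 1.04220 × sin(14.86°) = 0.26728

1.007 0.267 1.092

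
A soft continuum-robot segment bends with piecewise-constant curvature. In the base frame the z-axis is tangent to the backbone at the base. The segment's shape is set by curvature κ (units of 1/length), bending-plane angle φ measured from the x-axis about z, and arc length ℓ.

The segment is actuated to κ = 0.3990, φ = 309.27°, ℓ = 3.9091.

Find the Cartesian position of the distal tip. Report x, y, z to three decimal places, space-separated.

1.569 -1.919 2.506

θ = κ·ℓ = 0.3990 × 3.9091 = 1.55973 rad
ρ = (1 − cos θ)/κ = (1 − 0.01107)/0.3990 = 2.47853
z = sin θ / κ = 0.99994/0.3990 = 2.50611
x = ρ cos φ = 2.47853 × cos(309.27°) = 1.56885
y = ρ sin φ = 2.47853 × sin(309.27°) = -1.91881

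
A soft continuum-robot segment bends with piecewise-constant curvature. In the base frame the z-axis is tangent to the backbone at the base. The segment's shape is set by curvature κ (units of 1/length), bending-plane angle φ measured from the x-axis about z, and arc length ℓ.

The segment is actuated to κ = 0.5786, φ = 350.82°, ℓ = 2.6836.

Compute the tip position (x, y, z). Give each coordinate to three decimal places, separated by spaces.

θ = κ·ℓ = 0.5786 × 2.6836 = 1.55273 rad
ρ = (1 − cos θ)/κ = (1 − 0.01806)/0.5786 = 1.69709
z = sin θ / κ = 0.99984/0.5786 = 1.72803
x = ρ cos φ = 1.69709 × cos(350.82°) = 1.67535
y = ρ sin φ = 1.69709 × sin(350.82°) = -0.27075

1.675 -0.271 1.728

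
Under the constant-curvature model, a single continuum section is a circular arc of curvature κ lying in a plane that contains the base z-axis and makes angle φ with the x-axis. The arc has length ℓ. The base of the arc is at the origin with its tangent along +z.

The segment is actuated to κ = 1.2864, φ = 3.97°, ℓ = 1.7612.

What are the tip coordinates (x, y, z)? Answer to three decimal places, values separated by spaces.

θ = κ·ℓ = 1.2864 × 1.7612 = 2.26561 rad
ρ = (1 − cos θ)/κ = (1 − -0.64024)/1.2864 = 1.27506
z = sin θ / κ = 0.76817/1.2864 = 0.59715
x = ρ cos φ = 1.27506 × cos(3.97°) = 1.27200
y = ρ sin φ = 1.27506 × sin(3.97°) = 0.08828

1.272 0.088 0.597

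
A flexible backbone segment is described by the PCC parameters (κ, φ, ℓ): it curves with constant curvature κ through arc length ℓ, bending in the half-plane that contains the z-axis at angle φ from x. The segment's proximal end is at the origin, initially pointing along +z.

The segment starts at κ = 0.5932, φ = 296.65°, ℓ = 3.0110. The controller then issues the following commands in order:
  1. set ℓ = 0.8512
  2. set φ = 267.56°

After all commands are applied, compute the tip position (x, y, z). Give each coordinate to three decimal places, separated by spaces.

initial: κ=0.5932, φ=296.65°, ℓ=3.0110
cmd 1: set ℓ=0.8512 → (κ,φ,ℓ)=(0.5932,296.65°,0.8512) → tip=(0.0944,-0.1880,0.8155)
cmd 2: set φ=267.56° → (κ,φ,ℓ)=(0.5932,267.56°,0.8512) → tip=(-0.0090,-0.2102,0.8155)

-0.009 -0.210 0.815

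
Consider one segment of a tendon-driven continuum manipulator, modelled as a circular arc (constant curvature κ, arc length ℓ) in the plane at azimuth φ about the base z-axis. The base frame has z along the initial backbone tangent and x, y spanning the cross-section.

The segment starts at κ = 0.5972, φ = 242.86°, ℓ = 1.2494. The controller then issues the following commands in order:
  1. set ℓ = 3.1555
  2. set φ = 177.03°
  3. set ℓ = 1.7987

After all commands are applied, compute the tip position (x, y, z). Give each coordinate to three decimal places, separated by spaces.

initial: κ=0.5972, φ=242.86°, ℓ=1.2494
cmd 1: set ℓ=3.1555 → (κ,φ,ℓ)=(0.5972,242.86°,3.1555) → tip=(-0.9995,-1.9499,1.5928)
cmd 2: set φ=177.03° → (κ,φ,ℓ)=(0.5972,177.03°,3.1555) → tip=(-2.1882,0.1135,1.5928)
cmd 3: set ℓ=1.7987 → (κ,φ,ℓ)=(0.5972,177.03°,1.7987) → tip=(-0.8755,0.0454,1.4722)

-0.875 0.045 1.472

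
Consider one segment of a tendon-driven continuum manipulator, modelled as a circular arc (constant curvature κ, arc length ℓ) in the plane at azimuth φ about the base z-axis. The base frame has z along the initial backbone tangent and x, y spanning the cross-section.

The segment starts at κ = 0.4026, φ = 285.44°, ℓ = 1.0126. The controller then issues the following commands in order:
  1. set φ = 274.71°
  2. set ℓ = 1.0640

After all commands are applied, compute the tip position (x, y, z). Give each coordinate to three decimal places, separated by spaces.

0.018 -0.224 1.032

initial: κ=0.4026, φ=285.44°, ℓ=1.0126
cmd 1: set φ=274.71° → (κ,φ,ℓ)=(0.4026,274.71°,1.0126) → tip=(0.0167,-0.2029,0.9848)
cmd 2: set ℓ=1.0640 → (κ,φ,ℓ)=(0.4026,274.71°,1.0640) → tip=(0.0184,-0.2237,1.0318)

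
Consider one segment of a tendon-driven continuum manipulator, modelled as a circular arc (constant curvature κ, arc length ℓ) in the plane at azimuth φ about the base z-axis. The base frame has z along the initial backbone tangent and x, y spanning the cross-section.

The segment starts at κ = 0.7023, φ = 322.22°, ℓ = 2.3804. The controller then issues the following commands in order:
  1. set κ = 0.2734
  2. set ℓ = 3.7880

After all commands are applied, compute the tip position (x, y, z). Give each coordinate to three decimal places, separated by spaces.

initial: κ=0.7023, φ=322.22°, ℓ=2.3804
cmd 1: set κ=0.2734 → (κ,φ,ℓ)=(0.2734,322.22°,2.3804) → tip=(0.5909,-0.4580,2.2159)
cmd 2: set ℓ=3.7880 → (κ,φ,ℓ)=(0.2734,322.22°,3.7880) → tip=(1.4166,-1.0980,3.1463)

1.417 -1.098 3.146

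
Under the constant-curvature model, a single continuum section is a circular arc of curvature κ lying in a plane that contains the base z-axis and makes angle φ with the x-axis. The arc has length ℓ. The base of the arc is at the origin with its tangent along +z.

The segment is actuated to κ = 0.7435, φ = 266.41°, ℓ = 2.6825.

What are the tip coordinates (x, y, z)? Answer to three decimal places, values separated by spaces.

θ = κ·ℓ = 0.7435 × 2.6825 = 1.99444 rad
ρ = (1 − cos θ)/κ = (1 − -0.41108)/0.7435 = 1.89789
z = sin θ / κ = 0.91160/0.7435 = 1.22609
x = ρ cos φ = 1.89789 × cos(266.41°) = -0.11884
y = ρ sin φ = 1.89789 × sin(266.41°) = -1.89417

-0.119 -1.894 1.226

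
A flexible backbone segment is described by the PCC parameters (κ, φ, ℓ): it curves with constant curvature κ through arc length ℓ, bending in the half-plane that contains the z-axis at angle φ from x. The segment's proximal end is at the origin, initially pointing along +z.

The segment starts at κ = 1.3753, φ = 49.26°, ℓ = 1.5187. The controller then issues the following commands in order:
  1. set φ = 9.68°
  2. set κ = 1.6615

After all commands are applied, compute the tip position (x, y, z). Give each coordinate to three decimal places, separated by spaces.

initial: κ=1.3753, φ=49.26°, ℓ=1.5187
cmd 1: set φ=9.68° → (κ,φ,ℓ)=(1.3753,9.68°,1.5187) → tip=(1.0716,0.1828,0.6318)
cmd 2: set κ=1.6615 → (κ,φ,ℓ)=(1.6615,9.68°,1.5187) → tip=(1.0768,0.1837,0.3489)

1.077 0.184 0.349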